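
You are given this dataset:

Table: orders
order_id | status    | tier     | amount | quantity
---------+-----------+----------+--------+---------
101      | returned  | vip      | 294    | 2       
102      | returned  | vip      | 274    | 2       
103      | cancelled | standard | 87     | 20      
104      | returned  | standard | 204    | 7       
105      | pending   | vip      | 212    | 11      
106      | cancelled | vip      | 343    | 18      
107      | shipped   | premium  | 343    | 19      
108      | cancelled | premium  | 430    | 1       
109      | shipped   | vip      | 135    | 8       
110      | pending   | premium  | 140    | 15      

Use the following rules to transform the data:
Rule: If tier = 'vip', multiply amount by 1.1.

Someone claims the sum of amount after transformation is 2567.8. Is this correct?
No, the correct result is 2587.8.

Step 1: Calculate the correct sum after transformation
Step 2: Apply multiplier 1.1 to records where tier = 'vip'
Step 3: Correct result = 2587.8
Step 4: Claimed result = 2567.8
Step 5: 2587.8 ≠ 2567.8
Conclusion: The claimed result is incorrect. The correct answer is 2587.8.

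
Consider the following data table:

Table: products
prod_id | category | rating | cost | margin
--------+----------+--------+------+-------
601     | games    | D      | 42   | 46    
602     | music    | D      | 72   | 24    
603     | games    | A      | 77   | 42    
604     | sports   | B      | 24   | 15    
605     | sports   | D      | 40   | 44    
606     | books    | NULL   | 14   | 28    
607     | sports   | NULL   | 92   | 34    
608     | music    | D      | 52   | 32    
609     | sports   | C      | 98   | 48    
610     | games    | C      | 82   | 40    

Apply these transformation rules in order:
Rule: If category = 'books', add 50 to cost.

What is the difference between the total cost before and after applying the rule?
50

Step 1: Original sum of cost = 593
Step 2: 1 records have category = 'books'
Step 3: Each affected record changes by 50
Step 4: Total change = 1 × 50 = 50
Step 5: New sum = 593 + 50 = 643
Step 6: Difference = |643 - 593| = 50
        (Sum increased by 50)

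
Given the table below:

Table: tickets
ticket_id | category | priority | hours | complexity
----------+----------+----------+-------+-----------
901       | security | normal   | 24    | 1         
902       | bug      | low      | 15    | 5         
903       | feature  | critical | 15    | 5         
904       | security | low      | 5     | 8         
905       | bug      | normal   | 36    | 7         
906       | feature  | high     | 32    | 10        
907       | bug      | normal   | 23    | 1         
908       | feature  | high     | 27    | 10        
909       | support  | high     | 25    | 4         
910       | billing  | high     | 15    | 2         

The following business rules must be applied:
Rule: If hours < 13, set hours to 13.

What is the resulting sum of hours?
225

Step 1: 1 records have hours < 13
Step 2: These records originally summed to 5
Step 3: After setting to minimum: 1 × 13 = 13
Step 4: Unaffected records sum: 212
Step 5: Final sum = 13 + 212 = 225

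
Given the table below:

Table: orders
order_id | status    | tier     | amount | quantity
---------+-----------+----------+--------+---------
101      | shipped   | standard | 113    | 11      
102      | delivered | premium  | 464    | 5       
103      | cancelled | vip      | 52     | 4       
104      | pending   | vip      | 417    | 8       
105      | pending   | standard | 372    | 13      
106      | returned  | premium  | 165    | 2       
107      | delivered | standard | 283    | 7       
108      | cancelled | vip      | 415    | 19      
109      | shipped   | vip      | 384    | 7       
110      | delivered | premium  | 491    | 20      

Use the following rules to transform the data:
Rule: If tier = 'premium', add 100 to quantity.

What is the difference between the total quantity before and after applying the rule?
300

Step 1: Original sum of quantity = 96
Step 2: 3 records have tier = 'premium'
Step 3: Each affected record changes by 100
Step 4: Total change = 3 × 100 = 300
Step 5: New sum = 96 + 300 = 396
Step 6: Difference = |396 - 96| = 300
        (Sum increased by 300)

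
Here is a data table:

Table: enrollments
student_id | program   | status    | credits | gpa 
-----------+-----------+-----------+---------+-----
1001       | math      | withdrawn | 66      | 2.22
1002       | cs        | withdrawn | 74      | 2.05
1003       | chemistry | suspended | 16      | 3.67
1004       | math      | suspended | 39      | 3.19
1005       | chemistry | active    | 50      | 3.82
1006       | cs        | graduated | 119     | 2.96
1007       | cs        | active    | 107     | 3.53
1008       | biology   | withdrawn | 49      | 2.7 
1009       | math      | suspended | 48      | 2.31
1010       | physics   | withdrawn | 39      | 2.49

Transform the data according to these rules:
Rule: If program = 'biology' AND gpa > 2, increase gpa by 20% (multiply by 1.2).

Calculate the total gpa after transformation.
29.48

Step 1: Find records where program = 'biology' AND gpa > 2
Step 2: 1 records match, summing to 2.7
Step 3: After multiplier: 2.7 × 1.2 = 3.24
Step 4: Unaffected records sum: 26.24
Step 5: Final sum = 3.24 + 26.24 = 29.48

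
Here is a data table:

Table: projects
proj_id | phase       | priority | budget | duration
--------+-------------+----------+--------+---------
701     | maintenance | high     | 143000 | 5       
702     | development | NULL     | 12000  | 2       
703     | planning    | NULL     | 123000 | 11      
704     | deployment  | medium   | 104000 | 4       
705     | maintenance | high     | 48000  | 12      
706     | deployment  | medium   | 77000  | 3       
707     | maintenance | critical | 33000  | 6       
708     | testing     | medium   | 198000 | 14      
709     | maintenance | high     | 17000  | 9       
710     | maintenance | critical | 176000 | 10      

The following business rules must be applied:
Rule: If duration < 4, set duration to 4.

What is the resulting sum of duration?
79

Step 1: 2 records have duration < 4
Step 2: These records originally summed to 5
Step 3: After setting to minimum: 2 × 4 = 8
Step 4: Unaffected records sum: 71
Step 5: Final sum = 8 + 71 = 79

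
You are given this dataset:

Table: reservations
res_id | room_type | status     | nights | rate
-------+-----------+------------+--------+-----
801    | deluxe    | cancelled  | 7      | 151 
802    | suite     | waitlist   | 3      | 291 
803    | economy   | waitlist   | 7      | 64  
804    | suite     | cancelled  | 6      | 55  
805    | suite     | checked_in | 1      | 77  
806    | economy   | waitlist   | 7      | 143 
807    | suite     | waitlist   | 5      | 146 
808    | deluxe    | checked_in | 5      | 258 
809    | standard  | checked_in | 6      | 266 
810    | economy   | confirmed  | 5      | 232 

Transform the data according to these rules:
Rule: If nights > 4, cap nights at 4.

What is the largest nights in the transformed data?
4

Step 1: Original maximum nights = 7
Step 2: Apply cap at 4
Step 3: 8 records had nights > 4 and were capped
Step 4: Maximum after transformation = 4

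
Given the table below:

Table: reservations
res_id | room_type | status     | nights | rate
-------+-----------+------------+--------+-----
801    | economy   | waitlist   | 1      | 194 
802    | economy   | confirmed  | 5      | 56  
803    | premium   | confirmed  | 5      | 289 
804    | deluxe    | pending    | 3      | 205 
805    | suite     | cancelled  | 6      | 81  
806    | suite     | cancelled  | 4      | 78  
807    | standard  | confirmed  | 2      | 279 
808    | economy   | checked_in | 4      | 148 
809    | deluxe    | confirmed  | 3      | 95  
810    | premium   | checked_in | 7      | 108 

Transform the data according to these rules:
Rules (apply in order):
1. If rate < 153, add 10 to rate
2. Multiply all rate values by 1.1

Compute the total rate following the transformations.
1752.3

Step 1: Apply Rule 1 - Add 10 to records with rate < 153
  - 6 records affected: 566 + (6 × 10) = 626
  - Unaffected records: 967
  - Sum after Rule 1: 1593
Step 2: Apply Rule 2 - Multiply all by 1.1
  - 1593 × 1.1 = 1752.3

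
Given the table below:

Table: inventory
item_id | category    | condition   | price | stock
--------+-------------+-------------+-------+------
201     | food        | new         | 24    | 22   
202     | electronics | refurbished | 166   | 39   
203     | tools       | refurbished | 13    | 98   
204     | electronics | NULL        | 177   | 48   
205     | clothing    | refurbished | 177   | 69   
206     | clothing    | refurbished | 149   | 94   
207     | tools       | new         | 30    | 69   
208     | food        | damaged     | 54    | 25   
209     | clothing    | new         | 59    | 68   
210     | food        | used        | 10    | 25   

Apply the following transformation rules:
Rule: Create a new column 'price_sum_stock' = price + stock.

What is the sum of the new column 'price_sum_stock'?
1416

Step 1: For each record, compute price + stock
Example calculations:
  24 + 22 = 46
  166 + 39 = 205
  13 + 98 = 111
  ...
Step 2: Sum all derived values
Step 3: Total = 1416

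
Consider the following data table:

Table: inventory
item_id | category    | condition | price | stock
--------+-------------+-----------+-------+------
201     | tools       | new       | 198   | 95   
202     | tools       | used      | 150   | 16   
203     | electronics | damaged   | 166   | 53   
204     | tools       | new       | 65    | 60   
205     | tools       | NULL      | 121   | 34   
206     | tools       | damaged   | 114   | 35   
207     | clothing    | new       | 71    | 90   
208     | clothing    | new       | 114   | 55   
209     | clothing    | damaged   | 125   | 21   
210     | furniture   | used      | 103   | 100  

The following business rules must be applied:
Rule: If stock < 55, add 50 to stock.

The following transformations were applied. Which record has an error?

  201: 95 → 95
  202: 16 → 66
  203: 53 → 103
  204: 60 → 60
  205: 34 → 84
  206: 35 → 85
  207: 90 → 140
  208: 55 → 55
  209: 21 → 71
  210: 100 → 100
Record 207 has an error. The correct transformed value should be 90, not 140.

Step 1: Check each record against the rule
Step 2: Record 207 has stock = 90
Step 3: Since 90 >= 55, the bonus should not have been applied
Step 4: Correct value = 90, but claimed value = 140
Conclusion: Record 207 has the error.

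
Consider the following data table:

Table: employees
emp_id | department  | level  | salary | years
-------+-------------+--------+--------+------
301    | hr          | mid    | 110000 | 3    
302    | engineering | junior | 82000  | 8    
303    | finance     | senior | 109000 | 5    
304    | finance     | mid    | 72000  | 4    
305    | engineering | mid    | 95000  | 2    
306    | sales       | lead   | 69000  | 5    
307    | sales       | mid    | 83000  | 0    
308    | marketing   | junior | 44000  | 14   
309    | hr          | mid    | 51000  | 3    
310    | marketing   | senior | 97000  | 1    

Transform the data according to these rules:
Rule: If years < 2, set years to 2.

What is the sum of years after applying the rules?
48

Step 1: 2 records have years < 2
Step 2: These records originally summed to 1
Step 3: After setting to minimum: 2 × 2 = 4
Step 4: Unaffected records sum: 44
Step 5: Final sum = 4 + 44 = 48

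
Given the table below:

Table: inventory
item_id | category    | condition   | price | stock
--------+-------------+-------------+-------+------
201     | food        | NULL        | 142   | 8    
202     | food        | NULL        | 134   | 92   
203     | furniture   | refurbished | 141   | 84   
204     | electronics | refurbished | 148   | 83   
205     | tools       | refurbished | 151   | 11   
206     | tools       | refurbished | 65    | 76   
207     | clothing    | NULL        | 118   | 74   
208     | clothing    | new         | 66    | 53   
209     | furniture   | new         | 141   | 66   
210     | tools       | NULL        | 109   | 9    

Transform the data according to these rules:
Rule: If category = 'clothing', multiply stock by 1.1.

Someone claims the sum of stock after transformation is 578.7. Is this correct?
No, the correct result is 568.7.

Step 1: Calculate the correct sum after transformation
Step 2: Apply multiplier 1.1 to records where category = 'clothing'
Step 3: Correct result = 568.7
Step 4: Claimed result = 578.7
Step 5: 568.7 ≠ 578.7
Conclusion: The claimed result is incorrect. The correct answer is 568.7.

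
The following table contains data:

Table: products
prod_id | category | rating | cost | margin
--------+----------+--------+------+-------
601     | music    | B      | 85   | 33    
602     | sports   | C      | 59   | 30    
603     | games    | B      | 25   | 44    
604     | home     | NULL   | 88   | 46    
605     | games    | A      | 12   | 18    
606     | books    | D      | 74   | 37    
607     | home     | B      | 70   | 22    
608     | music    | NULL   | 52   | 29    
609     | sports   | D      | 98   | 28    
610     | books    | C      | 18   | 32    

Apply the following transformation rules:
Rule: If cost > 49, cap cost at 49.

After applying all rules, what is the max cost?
49

Step 1: Original maximum cost = 98
Step 2: Apply cap at 49
Step 3: 7 records had cost > 49 and were capped
Step 4: Maximum after transformation = 49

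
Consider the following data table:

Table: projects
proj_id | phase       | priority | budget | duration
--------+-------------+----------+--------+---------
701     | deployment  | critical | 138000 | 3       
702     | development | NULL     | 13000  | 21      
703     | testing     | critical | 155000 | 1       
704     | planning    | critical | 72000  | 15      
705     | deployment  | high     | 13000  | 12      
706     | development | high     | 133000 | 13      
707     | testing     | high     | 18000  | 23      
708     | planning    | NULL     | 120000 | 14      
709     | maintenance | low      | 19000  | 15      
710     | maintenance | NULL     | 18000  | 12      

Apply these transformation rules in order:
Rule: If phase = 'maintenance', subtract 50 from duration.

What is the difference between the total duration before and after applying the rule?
100

Step 1: Original sum of duration = 129
Step 2: 2 records have phase = 'maintenance'
Step 3: Each affected record changes by -50
Step 4: Total change = 2 × -50 = -100
Step 5: New sum = 129 + -100 = 29
Step 6: Difference = |29 - 129| = 100
        (Sum decreased by 100)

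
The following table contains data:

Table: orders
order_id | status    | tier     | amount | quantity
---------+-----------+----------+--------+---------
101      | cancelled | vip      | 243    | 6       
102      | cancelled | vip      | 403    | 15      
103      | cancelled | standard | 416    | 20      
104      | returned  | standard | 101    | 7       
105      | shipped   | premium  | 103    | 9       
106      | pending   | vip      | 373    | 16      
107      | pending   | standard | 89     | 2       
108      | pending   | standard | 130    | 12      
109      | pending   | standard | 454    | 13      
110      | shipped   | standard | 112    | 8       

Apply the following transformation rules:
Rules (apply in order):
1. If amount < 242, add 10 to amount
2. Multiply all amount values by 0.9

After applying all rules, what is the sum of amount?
2226.6

Step 1: Apply Rule 1 - Add 10 to records with amount < 242
  - 5 records affected: 535 + (5 × 10) = 585
  - Unaffected records: 1889
  - Sum after Rule 1: 2474
Step 2: Apply Rule 2 - Multiply all by 0.9
  - 2474 × 0.9 = 2226.6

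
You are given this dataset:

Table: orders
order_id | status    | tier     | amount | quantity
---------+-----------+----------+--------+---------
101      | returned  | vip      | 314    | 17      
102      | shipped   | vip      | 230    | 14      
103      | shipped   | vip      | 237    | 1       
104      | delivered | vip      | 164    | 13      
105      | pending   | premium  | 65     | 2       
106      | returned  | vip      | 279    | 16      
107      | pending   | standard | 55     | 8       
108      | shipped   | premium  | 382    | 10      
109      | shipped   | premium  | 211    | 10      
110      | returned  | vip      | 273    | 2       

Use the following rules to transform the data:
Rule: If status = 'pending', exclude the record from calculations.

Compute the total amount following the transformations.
2090

Step 1: Identify records where status = 'pending'
Step 2: The excluded records sum to 120
Step 3: Original total amount = 2210
Step 4: Remaining total = 2210 - 120 = 2090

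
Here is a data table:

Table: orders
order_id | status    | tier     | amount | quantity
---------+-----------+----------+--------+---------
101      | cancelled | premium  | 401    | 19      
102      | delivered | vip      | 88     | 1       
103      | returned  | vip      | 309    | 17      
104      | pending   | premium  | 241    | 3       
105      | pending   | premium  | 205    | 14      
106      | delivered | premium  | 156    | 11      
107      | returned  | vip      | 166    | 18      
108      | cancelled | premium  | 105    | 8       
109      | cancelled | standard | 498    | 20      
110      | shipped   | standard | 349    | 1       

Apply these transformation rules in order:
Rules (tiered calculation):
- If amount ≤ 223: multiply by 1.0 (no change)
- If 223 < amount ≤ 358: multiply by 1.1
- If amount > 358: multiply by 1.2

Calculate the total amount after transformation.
2787.7

Step 1: Tier 1 (amount ≤ 223): 5 records, sum = 720 × 1.0 = 720.0
Step 2: Tier 2 (223 < amount ≤ 358): 3 records, sum = 899 × 1.1 = 988.9
Step 3: Tier 3 (amount > 358): 2 records, sum = 899 × 1.2 = 1078.8
Step 4: Final sum = 720.0 + 988.9 + 1078.8 = 2787.7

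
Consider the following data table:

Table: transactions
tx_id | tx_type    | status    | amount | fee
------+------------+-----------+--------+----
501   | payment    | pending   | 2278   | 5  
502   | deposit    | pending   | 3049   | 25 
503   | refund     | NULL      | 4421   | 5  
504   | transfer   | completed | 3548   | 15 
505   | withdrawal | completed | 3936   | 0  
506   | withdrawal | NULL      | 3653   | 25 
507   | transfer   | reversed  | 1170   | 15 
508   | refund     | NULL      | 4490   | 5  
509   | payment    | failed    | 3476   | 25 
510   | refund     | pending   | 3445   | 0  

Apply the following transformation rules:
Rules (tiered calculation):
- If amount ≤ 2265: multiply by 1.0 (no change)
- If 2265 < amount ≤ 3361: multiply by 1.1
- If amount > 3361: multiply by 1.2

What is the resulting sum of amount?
39392.5

Step 1: Tier 1 (amount ≤ 2265): 1 records, sum = 1170 × 1.0 = 1170.0
Step 2: Tier 2 (2265 < amount ≤ 3361): 2 records, sum = 5327 × 1.1 = 5859.7
Step 3: Tier 3 (amount > 3361): 7 records, sum = 26969 × 1.2 = 32362.8
Step 4: Final sum = 1170.0 + 5859.7 + 32362.8 = 39392.5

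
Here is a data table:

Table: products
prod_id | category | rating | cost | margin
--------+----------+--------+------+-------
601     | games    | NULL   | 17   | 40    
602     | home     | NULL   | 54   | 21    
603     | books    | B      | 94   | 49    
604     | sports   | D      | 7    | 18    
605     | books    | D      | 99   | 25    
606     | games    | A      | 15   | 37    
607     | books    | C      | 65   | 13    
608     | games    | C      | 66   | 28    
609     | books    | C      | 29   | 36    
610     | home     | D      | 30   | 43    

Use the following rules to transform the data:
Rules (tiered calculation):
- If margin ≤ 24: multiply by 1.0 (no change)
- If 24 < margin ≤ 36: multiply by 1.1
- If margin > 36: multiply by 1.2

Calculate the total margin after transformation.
352.7

Step 1: Tier 1 (margin ≤ 24): 3 records, sum = 52 × 1.0 = 52.0
Step 2: Tier 2 (24 < margin ≤ 36): 3 records, sum = 89 × 1.1 = 97.9
Step 3: Tier 3 (margin > 36): 4 records, sum = 169 × 1.2 = 202.8
Step 4: Final sum = 52.0 + 97.9 + 202.8 = 352.7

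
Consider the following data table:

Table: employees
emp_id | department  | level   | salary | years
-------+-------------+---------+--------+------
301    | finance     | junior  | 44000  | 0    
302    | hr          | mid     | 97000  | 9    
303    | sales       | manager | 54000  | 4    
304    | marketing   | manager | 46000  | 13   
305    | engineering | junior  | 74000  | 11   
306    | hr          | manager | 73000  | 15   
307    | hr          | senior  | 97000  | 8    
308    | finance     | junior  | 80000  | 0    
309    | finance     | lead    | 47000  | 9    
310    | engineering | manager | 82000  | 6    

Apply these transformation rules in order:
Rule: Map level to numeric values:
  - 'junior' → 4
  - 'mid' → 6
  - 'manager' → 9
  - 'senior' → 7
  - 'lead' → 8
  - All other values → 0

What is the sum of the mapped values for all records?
69

Step 1: Apply mapping to each record
Step 2: Count by status:
  'junior': 3 records × 4 = 12
  'mid': 1 records × 6 = 6
  'manager': 4 records × 9 = 36
  'senior': 1 records × 7 = 7
  'lead': 1 records × 8 = 8
Step 3: Sum all mapped values = 69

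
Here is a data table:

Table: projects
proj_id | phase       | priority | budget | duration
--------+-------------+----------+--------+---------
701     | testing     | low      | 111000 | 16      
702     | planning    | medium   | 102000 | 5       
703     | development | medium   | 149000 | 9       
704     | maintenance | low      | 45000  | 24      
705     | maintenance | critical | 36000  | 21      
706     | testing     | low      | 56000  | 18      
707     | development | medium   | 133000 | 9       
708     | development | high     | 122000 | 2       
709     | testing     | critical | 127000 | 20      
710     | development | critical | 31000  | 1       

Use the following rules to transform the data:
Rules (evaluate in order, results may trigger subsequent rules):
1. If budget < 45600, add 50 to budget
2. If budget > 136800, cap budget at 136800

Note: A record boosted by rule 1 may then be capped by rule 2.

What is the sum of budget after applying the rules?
899950

Step 1: Apply rule 1 to records with budget < 45600
  - 3 records get bonus of 50
  - Of these, 0 records then exceed 136800 and get capped
Step 2: Apply rule 2 to records with budget > 136800
  - 1 records (original) are capped
Step 3: Calculate final sum = 899950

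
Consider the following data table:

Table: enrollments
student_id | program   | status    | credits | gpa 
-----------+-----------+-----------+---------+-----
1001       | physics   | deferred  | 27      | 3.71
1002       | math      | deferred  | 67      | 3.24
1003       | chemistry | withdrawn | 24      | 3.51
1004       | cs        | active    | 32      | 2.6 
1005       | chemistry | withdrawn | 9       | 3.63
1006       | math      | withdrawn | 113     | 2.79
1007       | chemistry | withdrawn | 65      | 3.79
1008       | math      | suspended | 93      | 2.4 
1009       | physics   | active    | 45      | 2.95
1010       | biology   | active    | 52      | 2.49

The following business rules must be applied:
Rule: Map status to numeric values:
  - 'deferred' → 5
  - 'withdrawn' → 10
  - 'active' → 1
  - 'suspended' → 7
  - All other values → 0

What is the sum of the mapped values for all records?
60

Step 1: Apply mapping to each record
Step 2: Count by status:
  'deferred': 2 records × 5 = 10
  'withdrawn': 4 records × 10 = 40
  'active': 3 records × 1 = 3
  'suspended': 1 records × 7 = 7
Step 3: Sum all mapped values = 60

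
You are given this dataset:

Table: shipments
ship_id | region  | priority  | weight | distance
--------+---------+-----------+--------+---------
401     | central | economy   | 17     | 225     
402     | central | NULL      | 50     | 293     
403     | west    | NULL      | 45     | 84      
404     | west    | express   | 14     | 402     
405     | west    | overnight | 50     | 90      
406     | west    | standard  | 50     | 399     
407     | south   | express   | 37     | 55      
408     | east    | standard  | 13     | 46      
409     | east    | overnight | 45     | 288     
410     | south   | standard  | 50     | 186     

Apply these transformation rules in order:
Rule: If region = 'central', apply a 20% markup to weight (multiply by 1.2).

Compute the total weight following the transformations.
384.4

Step 1: Records with region = 'central' have total weight = 67
Step 2: Apply multiplier: 67 × 1.2 = 80.4
Step 3: Other records total: 304
Step 4: Final sum = 80.4 + 304 = 384.4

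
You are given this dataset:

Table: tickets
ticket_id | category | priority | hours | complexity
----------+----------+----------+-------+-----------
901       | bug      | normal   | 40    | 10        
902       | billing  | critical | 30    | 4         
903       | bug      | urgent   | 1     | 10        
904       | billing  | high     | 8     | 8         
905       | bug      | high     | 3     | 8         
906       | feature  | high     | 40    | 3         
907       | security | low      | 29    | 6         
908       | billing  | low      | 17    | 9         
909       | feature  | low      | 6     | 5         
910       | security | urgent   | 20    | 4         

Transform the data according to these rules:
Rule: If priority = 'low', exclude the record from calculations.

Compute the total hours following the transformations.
142

Step 1: Identify records where priority = 'low'
Step 2: The excluded records sum to 52
Step 3: Original total hours = 194
Step 4: Remaining total = 194 - 52 = 142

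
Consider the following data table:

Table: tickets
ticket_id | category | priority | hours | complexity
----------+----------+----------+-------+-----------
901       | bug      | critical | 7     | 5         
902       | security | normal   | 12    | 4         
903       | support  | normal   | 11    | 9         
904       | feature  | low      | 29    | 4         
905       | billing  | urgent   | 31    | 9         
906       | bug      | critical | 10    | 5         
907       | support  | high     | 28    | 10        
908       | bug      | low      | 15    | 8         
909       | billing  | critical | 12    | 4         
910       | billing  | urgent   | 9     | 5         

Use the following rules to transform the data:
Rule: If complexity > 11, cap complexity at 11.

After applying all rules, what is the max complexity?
10

Step 1: Original maximum complexity = 10
Step 2: Check cap of 11 against maximum
Step 3: No records exceed the cap (max 10 <= cap 11), so no capping applies
Step 4: Maximum after transformation = 10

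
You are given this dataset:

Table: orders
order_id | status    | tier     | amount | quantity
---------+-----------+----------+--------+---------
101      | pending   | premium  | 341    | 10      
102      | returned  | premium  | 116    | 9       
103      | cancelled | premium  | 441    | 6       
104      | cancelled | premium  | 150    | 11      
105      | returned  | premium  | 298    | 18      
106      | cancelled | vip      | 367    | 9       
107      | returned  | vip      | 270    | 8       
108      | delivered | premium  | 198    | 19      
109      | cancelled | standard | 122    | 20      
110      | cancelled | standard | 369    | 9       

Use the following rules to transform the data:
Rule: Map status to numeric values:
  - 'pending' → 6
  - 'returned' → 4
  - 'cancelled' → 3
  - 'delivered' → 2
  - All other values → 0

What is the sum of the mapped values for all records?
35

Step 1: Apply mapping to each record
Step 2: Count by status:
  'pending': 1 records × 6 = 6
  'returned': 3 records × 4 = 12
  'cancelled': 5 records × 3 = 15
  'delivered': 1 records × 2 = 2
Step 3: Sum all mapped values = 35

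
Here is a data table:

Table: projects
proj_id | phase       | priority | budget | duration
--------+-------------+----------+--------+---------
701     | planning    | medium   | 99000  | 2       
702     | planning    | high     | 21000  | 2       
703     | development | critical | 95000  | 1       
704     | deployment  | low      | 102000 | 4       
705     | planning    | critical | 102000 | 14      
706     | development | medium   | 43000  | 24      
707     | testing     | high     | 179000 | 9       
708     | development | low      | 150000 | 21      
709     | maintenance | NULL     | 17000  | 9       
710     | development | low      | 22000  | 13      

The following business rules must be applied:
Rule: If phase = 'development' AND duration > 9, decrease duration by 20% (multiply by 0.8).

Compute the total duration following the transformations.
87.4

Step 1: Find records where phase = 'development' AND duration > 9
Step 2: 3 records match, summing to 58
Step 3: After multiplier: 58 × 0.8 = 46.4
Step 4: Unaffected records sum: 41
Step 5: Final sum = 46.4 + 41 = 87.4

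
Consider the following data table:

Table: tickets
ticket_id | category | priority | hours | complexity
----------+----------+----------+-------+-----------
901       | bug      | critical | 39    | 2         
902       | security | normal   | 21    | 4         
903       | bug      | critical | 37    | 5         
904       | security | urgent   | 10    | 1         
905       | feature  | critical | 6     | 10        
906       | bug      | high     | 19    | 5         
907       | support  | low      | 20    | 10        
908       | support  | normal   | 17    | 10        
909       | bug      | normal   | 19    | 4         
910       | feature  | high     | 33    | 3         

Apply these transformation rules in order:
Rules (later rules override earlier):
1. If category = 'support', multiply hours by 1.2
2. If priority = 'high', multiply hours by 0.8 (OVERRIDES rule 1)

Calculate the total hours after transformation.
218.0

Step 1: Rule 2 takes priority for records with priority = 'high'
  - 2 records: 52 × 0.8 = 41.6
Step 2: Rule 1 applies to remaining records with category = 'support'
  - 2 records: 37 × 1.2 = 44.4
Step 3: Other records unchanged: 132
Step 4: Final sum = 41.6 + 44.4 + 132 = 218.0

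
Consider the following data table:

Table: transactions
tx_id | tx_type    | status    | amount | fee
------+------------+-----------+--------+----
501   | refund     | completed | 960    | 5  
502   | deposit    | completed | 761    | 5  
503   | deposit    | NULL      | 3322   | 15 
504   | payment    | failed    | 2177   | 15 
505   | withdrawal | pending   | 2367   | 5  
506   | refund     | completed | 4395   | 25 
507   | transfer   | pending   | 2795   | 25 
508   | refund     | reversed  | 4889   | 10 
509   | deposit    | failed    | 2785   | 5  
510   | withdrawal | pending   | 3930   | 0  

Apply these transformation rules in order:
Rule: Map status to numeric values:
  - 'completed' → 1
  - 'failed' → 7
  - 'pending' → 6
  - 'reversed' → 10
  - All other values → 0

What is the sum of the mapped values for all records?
45

Step 1: Apply mapping to each record
Step 2: Count by status:
  'completed': 3 records × 1 = 3
  'failed': 2 records × 7 = 14
  'pending': 3 records × 6 = 18
  'reversed': 1 records × 10 = 10
Step 3: Sum all mapped values = 45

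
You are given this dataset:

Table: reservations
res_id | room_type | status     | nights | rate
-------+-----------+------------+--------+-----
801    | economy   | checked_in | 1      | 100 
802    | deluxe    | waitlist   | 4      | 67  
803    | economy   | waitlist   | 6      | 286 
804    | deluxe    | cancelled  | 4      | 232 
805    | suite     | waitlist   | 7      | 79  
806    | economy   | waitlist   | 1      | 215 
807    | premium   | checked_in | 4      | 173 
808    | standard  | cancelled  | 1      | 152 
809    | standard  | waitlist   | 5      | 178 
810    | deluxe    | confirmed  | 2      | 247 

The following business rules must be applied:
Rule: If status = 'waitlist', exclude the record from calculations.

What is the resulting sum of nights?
12

Step 1: Identify records where status = 'waitlist'
Step 2: The excluded records sum to 23
Step 3: Original total nights = 35
Step 4: Remaining total = 35 - 23 = 12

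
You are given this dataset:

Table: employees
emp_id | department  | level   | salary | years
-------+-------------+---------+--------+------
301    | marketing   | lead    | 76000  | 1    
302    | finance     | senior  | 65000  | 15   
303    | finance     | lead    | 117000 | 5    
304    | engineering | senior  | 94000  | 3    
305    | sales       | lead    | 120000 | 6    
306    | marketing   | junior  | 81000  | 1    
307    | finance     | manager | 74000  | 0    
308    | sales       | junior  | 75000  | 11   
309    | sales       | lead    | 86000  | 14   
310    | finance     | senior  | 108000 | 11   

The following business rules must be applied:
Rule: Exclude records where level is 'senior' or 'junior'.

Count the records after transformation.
5

Step 1: Count records to exclude
  - 3 (senior) + 2 (junior) = 5 records
Step 2: Total records: 10
Step 3: Remaining = 10 - 5 = 5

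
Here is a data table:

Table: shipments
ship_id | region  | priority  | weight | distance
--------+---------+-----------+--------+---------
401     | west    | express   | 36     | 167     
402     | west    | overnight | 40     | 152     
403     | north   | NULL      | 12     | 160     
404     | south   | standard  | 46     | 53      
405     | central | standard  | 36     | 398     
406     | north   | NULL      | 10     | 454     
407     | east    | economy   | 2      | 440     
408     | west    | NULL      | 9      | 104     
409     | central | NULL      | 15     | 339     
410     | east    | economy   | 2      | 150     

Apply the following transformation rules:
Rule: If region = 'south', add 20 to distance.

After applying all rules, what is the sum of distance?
2437

Step 1: Count records where region = 'south': 1
Step 2: Total bonus added: 1 × 20 = 20
Step 3: Original sum of distance: 2417
Step 4: Final sum = 2417 + 20 = 2437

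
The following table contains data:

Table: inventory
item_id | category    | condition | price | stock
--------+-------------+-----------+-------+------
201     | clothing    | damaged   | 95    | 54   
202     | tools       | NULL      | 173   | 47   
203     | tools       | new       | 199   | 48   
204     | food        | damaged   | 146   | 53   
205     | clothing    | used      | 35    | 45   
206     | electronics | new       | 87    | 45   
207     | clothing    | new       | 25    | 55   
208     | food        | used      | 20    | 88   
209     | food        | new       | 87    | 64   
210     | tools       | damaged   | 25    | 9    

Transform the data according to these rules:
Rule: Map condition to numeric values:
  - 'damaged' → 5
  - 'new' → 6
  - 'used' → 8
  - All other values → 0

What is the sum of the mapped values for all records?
55

Step 1: Apply mapping to each record
Step 2: Count by status:
  'damaged': 3 records × 5 = 15
  'new': 4 records × 6 = 24
  'used': 2 records × 8 = 16
Step 3: Sum all mapped values = 55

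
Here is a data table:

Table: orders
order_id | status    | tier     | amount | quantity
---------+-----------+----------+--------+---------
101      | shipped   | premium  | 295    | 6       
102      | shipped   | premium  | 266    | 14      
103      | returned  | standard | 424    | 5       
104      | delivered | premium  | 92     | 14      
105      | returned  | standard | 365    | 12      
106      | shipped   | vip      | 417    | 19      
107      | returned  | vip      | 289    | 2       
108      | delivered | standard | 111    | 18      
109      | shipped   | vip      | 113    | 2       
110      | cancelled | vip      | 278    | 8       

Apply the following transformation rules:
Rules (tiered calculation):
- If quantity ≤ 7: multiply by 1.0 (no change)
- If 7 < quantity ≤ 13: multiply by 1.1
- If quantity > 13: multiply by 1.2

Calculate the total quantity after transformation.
115.0

Step 1: Tier 1 (quantity ≤ 7): 4 records, sum = 15 × 1.0 = 15.0
Step 2: Tier 2 (7 < quantity ≤ 13): 2 records, sum = 20 × 1.1 = 22.0
Step 3: Tier 3 (quantity > 13): 4 records, sum = 65 × 1.2 = 78.0
Step 4: Final sum = 15.0 + 22.0 + 78.0 = 115.0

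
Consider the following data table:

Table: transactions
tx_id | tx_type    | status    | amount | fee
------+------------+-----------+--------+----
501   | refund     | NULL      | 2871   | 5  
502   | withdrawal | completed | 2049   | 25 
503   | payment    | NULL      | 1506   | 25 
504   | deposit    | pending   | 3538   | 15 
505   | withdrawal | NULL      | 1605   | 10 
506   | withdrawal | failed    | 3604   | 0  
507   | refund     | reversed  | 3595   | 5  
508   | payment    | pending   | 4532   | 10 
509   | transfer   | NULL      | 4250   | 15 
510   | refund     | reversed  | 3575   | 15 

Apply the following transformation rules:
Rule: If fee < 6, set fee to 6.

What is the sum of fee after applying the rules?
133

Step 1: 3 records have fee < 6
Step 2: These records originally summed to 10
Step 3: After setting to minimum: 3 × 6 = 18
Step 4: Unaffected records sum: 115
Step 5: Final sum = 18 + 115 = 133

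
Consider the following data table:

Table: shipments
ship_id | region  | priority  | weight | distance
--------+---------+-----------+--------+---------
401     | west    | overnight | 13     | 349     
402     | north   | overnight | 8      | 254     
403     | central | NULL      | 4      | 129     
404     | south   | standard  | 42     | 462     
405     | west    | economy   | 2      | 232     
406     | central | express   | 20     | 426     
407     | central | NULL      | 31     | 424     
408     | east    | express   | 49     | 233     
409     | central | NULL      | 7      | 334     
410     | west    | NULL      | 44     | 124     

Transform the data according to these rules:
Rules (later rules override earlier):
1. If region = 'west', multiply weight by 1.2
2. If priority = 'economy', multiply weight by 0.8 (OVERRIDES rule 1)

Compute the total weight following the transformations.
231.0

Step 1: Rule 2 takes priority for records with priority = 'economy'
  - 1 records: 2 × 0.8 = 1.6
Step 2: Rule 1 applies to remaining records with region = 'west'
  - 2 records: 57 × 1.2 = 68.4
Step 3: Other records unchanged: 161
Step 4: Final sum = 1.6 + 68.4 + 161 = 231.0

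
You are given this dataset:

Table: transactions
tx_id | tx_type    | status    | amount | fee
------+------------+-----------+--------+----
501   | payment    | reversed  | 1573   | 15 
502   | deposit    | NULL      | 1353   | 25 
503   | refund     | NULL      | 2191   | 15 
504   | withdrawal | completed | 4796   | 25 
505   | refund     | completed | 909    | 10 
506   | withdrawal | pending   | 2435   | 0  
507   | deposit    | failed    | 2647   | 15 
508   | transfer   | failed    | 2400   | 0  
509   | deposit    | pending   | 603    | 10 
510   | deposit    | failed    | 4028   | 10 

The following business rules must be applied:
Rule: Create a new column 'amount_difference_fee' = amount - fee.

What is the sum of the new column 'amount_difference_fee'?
22810

Step 1: For each record, compute amount - fee
Example calculations:
  1573 - 15 = 1558
  1353 - 25 = 1328
  2191 - 15 = 2176
  ...
Step 2: Sum all derived values
Step 3: Total = 22810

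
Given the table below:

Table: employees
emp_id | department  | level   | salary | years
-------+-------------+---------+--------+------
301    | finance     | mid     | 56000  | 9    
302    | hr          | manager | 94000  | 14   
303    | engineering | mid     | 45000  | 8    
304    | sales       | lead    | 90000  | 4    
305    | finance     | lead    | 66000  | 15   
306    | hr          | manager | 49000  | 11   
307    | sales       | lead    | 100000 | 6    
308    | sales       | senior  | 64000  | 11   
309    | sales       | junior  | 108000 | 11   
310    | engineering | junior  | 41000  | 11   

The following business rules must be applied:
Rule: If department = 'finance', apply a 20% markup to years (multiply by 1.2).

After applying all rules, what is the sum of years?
104.8

Step 1: Records with department = 'finance' have total years = 24
Step 2: Apply multiplier: 24 × 1.2 = 28.8
Step 3: Other records total: 76
Step 4: Final sum = 28.8 + 76 = 104.8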